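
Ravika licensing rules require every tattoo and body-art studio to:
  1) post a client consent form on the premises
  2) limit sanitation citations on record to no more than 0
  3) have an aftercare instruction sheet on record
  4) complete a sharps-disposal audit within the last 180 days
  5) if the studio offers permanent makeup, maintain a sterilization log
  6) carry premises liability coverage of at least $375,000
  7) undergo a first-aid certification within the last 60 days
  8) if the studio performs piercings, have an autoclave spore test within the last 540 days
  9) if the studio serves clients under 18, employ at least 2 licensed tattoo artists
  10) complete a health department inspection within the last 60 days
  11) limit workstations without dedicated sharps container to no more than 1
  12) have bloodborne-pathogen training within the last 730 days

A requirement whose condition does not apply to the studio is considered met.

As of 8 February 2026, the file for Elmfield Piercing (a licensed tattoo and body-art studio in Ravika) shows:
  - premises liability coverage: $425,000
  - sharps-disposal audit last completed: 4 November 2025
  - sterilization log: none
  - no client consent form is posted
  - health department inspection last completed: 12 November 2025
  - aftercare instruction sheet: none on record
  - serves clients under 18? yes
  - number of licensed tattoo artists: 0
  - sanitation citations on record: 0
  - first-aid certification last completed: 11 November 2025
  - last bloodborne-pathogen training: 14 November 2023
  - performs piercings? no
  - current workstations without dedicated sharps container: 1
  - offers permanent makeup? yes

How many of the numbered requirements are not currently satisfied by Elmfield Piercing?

7

1. client consent form absent → not met
2. sanitation citations on record 0 ≤ 0 → met
3. aftercare instruction sheet absent → not met
4. sharps-disposal audit 96 days ago vs limit 180 → met
5. condition 'offers permanent makeup' holds; sterilization log absent → not met
6. premises liability coverage $425,000 ≥ $375,000 → met
7. first-aid certification 89 days ago vs limit 60 → not met
8. condition 'performs piercings' does not hold → requirement n/a → met
9. condition 'serves clients under 18' holds; licensed tattoo artists 0 < 2 → not met
10. health department inspection 88 days ago vs limit 60 → not met
11. workstations without dedicated sharps container 1 ≤ 1 → met
12. bloodborne-pathogen training 817 days ago vs limit 730 → not met
Not met: 7 of 12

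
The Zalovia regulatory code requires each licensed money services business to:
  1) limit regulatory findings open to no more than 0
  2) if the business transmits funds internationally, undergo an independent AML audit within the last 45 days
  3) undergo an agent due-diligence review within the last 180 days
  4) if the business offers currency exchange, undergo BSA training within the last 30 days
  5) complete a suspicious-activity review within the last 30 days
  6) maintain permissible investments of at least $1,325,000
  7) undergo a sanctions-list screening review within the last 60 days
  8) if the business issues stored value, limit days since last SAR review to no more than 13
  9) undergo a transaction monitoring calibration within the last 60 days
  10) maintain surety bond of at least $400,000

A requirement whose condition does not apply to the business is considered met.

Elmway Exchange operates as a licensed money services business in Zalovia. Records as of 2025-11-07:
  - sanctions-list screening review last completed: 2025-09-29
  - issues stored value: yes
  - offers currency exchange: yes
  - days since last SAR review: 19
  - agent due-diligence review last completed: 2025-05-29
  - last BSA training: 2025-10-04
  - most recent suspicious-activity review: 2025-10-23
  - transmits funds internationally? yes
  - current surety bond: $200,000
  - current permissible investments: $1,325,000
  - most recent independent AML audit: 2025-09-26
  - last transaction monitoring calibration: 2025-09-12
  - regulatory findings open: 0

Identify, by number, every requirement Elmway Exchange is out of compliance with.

1. regulatory findings open 0 ≤ 0 → met
2. condition 'transmits funds internationally' holds; independent AML audit 42 days ago vs limit 45 → met
3. agent due-diligence review 162 days ago vs limit 180 → met
4. condition 'offers currency exchange' holds; BSA training 34 days ago vs limit 30 → not met
5. suspicious-activity review 15 days ago vs limit 30 → met
6. permissible investments $1,325,000 ≥ $1,325,000 → met
7. sanctions-list screening review 39 days ago vs limit 60 → met
8. condition 'issues stored value' holds; days since last SAR review 19 > 13 → not met
9. transaction monitoring calibration 56 days ago vs limit 60 → met
10. surety bond $200,000 < $400,000 → not met
Not met: 4, 8, 10

4, 8, 10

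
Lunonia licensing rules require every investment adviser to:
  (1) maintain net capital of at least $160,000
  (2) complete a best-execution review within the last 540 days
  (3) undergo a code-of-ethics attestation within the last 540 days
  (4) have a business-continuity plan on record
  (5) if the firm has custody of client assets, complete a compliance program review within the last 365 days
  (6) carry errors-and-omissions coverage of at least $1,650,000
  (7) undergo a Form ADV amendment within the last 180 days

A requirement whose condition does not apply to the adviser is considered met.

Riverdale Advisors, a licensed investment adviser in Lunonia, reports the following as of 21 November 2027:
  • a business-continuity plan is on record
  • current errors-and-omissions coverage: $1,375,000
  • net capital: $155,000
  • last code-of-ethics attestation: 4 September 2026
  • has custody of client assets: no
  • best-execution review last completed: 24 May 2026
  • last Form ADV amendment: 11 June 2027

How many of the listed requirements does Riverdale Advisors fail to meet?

3

1. net capital $155,000 < $160,000 → not met
2. best-execution review 546 days ago vs limit 540 → not met
3. code-of-ethics attestation 443 days ago vs limit 540 → met
4. business-continuity plan present → met
5. condition 'has custody of client assets' does not hold → requirement n/a → met
6. errors-and-omissions coverage $1,375,000 < $1,650,000 → not met
7. Form ADV amendment 163 days ago vs limit 180 → met
Not met: 3 of 7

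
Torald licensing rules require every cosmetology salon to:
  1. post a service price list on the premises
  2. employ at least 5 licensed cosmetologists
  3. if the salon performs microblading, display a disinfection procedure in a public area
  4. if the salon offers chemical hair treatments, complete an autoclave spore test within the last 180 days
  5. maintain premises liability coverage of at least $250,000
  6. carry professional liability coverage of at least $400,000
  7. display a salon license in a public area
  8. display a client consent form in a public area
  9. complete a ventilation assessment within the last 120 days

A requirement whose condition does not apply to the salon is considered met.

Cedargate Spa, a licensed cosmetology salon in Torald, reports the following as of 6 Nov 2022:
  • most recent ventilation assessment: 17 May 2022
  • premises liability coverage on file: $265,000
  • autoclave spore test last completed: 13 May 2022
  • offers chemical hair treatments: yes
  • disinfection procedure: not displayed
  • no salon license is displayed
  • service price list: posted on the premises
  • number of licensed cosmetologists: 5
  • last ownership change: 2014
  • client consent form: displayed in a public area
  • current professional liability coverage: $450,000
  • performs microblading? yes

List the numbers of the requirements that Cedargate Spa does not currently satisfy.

1. service price list present → met
2. licensed cosmetologists 5 ≥ 5 → met
3. condition 'performs microblading' holds; disinfection procedure absent → not met
4. condition 'offers chemical hair treatments' holds; autoclave spore test 177 days ago vs limit 180 → met
5. premises liability coverage $265,000 ≥ $250,000 → met
6. professional liability coverage $450,000 ≥ $400,000 → met
7. salon license absent → not met
8. client consent form present → met
9. ventilation assessment 173 days ago vs limit 120 → not met
Not met: 3, 7, 9

3, 7, 9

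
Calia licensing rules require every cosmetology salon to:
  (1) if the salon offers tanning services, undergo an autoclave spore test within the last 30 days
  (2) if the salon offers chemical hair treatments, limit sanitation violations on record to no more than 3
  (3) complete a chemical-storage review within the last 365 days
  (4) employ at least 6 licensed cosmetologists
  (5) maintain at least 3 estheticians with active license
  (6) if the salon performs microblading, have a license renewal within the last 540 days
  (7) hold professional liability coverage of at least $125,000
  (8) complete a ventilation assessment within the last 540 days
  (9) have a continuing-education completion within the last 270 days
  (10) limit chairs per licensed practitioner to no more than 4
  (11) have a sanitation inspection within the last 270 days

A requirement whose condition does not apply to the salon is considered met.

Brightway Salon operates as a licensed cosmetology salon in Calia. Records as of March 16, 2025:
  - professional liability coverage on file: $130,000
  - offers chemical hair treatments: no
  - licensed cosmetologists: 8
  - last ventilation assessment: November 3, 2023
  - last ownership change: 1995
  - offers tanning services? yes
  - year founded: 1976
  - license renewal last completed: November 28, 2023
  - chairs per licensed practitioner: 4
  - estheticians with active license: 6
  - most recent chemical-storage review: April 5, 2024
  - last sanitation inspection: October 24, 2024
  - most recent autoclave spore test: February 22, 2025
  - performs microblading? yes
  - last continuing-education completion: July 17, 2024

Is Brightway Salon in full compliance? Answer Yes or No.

1. condition 'offers tanning services' holds; autoclave spore test 22 days ago vs limit 30 → met
2. condition 'offers chemical hair treatments' does not hold → requirement n/a → met
3. chemical-storage review 345 days ago vs limit 365 → met
4. licensed cosmetologists 8 ≥ 6 → met
5. estheticians with active license 6 ≥ 3 → met
6. condition 'performs microblading' holds; license renewal 474 days ago vs limit 540 → met
7. professional liability coverage $130,000 ≥ $125,000 → met
8. ventilation assessment 499 days ago vs limit 540 → met
9. continuing-education completion 242 days ago vs limit 270 → met
10. chairs per licensed practitioner 4 ≤ 4 → met
11. sanitation inspection 143 days ago vs limit 270 → met
All met.

Yes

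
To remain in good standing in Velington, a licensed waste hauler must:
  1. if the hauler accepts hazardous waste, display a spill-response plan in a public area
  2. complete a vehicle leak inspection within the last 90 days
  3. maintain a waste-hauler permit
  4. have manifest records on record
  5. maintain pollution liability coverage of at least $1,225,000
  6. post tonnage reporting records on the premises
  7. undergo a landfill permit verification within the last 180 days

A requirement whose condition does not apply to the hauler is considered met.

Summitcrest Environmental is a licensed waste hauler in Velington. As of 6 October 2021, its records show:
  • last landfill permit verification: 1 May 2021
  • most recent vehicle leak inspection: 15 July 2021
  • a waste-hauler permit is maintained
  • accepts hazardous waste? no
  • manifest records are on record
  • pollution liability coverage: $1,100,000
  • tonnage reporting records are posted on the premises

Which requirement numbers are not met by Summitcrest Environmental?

5

1. condition 'accepts hazardous waste' does not hold → requirement n/a → met
2. vehicle leak inspection 83 days ago vs limit 90 → met
3. waste-hauler permit present → met
4. manifest records present → met
5. pollution liability coverage $1,100,000 < $1,225,000 → not met
6. tonnage reporting records present → met
7. landfill permit verification 158 days ago vs limit 180 → met
Not met: 5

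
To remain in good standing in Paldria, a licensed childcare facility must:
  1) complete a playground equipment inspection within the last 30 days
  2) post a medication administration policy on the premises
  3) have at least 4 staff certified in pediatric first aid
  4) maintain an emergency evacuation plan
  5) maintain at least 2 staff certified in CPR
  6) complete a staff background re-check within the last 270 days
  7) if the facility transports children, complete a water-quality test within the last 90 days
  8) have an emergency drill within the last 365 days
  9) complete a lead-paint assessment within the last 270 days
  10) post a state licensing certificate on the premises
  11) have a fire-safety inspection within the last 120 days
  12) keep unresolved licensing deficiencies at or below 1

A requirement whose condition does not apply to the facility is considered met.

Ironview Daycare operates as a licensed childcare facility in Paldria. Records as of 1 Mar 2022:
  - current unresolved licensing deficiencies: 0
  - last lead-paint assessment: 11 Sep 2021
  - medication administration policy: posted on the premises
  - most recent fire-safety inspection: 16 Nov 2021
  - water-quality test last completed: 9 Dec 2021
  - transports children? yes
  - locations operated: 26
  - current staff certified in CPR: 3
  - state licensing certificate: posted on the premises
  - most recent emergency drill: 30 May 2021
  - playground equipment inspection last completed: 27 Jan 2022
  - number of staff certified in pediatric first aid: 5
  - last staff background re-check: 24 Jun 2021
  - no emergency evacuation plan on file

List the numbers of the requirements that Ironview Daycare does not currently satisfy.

1, 4

1. playground equipment inspection 33 days ago vs limit 30 → not met
2. medication administration policy present → met
3. staff certified in pediatric first aid 5 ≥ 4 → met
4. emergency evacuation plan absent → not met
5. staff certified in CPR 3 ≥ 2 → met
6. staff background re-check 250 days ago vs limit 270 → met
7. condition 'transports children' holds; water-quality test 82 days ago vs limit 90 → met
8. emergency drill 275 days ago vs limit 365 → met
9. lead-paint assessment 171 days ago vs limit 270 → met
10. state licensing certificate present → met
11. fire-safety inspection 105 days ago vs limit 120 → met
12. unresolved licensing deficiencies 0 ≤ 1 → met
Not met: 1, 4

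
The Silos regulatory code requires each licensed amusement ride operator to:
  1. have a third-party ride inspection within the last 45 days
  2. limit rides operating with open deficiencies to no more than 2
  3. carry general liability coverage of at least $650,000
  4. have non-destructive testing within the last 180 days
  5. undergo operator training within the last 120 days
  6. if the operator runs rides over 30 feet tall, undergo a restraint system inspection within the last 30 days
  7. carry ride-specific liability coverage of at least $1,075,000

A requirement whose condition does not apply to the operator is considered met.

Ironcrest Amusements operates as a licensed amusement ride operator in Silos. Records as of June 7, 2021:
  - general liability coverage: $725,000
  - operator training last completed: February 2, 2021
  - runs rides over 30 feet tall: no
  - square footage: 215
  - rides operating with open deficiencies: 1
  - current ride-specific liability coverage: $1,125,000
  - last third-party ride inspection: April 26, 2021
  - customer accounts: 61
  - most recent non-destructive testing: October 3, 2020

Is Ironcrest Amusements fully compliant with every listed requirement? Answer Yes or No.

No

1. third-party ride inspection 42 days ago vs limit 45 → met
2. rides operating with open deficiencies 1 ≤ 2 → met
3. general liability coverage $725,000 ≥ $650,000 → met
4. non-destructive testing 247 days ago vs limit 180 → not met
5. operator training 125 days ago vs limit 120 → not met
6. condition 'runs rides over 30 feet tall' does not hold → requirement n/a → met
7. ride-specific liability coverage $1,125,000 ≥ $1,075,000 → met
Not met: 4, 5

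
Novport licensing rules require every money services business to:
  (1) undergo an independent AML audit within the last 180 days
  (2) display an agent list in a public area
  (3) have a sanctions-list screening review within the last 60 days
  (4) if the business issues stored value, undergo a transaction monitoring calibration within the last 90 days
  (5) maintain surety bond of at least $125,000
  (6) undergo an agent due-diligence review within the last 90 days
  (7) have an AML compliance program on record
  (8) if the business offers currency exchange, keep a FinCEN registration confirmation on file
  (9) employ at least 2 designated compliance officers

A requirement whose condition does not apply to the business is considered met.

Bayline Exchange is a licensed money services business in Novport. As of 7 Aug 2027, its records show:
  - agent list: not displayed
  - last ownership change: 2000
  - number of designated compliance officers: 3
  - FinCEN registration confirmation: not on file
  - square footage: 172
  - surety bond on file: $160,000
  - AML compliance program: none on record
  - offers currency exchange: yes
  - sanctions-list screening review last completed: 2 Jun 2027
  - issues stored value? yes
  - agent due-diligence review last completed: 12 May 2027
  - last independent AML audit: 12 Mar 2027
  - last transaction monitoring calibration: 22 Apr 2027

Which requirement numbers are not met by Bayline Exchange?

2, 3, 4, 7, 8

1. independent AML audit 148 days ago vs limit 180 → met
2. agent list absent → not met
3. sanctions-list screening review 66 days ago vs limit 60 → not met
4. condition 'issues stored value' holds; transaction monitoring calibration 107 days ago vs limit 90 → not met
5. surety bond $160,000 ≥ $125,000 → met
6. agent due-diligence review 87 days ago vs limit 90 → met
7. AML compliance program absent → not met
8. condition 'offers currency exchange' holds; FinCEN registration confirmation absent → not met
9. designated compliance officers 3 ≥ 2 → met
Not met: 2, 3, 4, 7, 8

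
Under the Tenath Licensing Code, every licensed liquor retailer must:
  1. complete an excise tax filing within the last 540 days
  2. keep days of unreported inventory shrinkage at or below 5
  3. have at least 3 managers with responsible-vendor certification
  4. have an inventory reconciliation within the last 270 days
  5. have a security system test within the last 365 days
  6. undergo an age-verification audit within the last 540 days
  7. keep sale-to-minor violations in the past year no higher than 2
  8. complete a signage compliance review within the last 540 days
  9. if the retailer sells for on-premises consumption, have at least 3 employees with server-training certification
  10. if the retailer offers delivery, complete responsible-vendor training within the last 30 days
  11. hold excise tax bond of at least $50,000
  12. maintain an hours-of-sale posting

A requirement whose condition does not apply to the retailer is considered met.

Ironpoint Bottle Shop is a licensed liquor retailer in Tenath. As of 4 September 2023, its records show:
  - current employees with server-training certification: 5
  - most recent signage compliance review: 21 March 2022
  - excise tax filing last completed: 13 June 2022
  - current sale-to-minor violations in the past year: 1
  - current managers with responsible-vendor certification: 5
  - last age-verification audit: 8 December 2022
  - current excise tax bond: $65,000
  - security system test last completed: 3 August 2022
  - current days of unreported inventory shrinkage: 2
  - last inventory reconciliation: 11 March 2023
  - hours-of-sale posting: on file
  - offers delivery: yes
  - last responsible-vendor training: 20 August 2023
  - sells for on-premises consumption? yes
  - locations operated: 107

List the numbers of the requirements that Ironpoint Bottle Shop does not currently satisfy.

1. excise tax filing 448 days ago vs limit 540 → met
2. days of unreported inventory shrinkage 2 ≤ 5 → met
3. managers with responsible-vendor certification 5 ≥ 3 → met
4. inventory reconciliation 177 days ago vs limit 270 → met
5. security system test 397 days ago vs limit 365 → not met
6. age-verification audit 270 days ago vs limit 540 → met
7. sale-to-minor violations in the past year 1 ≤ 2 → met
8. signage compliance review 532 days ago vs limit 540 → met
9. condition 'sells for on-premises consumption' holds; employees with server-training certification 5 ≥ 3 → met
10. condition 'offers delivery' holds; responsible-vendor training 15 days ago vs limit 30 → met
11. excise tax bond $65,000 ≥ $50,000 → met
12. hours-of-sale posting present → met
Not met: 5

5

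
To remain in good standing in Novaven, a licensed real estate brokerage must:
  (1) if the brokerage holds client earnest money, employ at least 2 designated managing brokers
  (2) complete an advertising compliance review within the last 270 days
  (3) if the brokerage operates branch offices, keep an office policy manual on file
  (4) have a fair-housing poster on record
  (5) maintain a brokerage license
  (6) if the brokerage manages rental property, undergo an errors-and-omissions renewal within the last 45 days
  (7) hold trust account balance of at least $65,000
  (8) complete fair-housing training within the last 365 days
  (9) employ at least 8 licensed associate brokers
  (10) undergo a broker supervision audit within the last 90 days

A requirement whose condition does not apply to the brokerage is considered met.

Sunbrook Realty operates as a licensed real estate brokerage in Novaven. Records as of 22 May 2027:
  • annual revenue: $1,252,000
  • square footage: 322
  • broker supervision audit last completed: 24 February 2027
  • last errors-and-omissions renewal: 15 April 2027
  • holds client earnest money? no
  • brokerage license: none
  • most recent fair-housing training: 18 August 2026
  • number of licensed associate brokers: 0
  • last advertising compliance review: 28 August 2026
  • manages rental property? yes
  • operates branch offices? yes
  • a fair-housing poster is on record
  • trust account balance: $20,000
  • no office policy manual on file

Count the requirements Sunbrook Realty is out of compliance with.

4

1. condition 'holds client earnest money' does not hold → requirement n/a → met
2. advertising compliance review 267 days ago vs limit 270 → met
3. condition 'operates branch offices' holds; office policy manual absent → not met
4. fair-housing poster present → met
5. brokerage license absent → not met
6. condition 'manages rental property' holds; errors-and-omissions renewal 37 days ago vs limit 45 → met
7. trust account balance $20,000 < $65,000 → not met
8. fair-housing training 277 days ago vs limit 365 → met
9. licensed associate brokers 0 < 8 → not met
10. broker supervision audit 87 days ago vs limit 90 → met
Not met: 4 of 10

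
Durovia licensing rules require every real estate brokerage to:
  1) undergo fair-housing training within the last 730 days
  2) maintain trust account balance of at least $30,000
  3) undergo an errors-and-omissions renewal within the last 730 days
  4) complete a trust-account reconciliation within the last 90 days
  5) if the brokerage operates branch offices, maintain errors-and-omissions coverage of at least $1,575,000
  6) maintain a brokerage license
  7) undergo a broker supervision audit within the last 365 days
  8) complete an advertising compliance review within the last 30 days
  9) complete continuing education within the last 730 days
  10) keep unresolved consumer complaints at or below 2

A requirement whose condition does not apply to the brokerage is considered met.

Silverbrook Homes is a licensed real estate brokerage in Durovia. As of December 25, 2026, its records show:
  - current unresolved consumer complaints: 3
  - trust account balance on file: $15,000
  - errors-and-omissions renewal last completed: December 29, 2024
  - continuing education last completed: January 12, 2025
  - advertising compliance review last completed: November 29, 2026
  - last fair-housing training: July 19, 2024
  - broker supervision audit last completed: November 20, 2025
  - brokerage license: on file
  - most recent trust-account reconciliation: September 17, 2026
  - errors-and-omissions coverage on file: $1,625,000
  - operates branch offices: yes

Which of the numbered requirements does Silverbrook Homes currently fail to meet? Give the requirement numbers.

1. fair-housing training 889 days ago vs limit 730 → not met
2. trust account balance $15,000 < $30,000 → not met
3. errors-and-omissions renewal 726 days ago vs limit 730 → met
4. trust-account reconciliation 99 days ago vs limit 90 → not met
5. condition 'operates branch offices' holds; errors-and-omissions coverage $1,625,000 ≥ $1,575,000 → met
6. brokerage license present → met
7. broker supervision audit 400 days ago vs limit 365 → not met
8. advertising compliance review 26 days ago vs limit 30 → met
9. continuing education 712 days ago vs limit 730 → met
10. unresolved consumer complaints 3 > 2 → not met
Not met: 1, 2, 4, 7, 10

1, 2, 4, 7, 10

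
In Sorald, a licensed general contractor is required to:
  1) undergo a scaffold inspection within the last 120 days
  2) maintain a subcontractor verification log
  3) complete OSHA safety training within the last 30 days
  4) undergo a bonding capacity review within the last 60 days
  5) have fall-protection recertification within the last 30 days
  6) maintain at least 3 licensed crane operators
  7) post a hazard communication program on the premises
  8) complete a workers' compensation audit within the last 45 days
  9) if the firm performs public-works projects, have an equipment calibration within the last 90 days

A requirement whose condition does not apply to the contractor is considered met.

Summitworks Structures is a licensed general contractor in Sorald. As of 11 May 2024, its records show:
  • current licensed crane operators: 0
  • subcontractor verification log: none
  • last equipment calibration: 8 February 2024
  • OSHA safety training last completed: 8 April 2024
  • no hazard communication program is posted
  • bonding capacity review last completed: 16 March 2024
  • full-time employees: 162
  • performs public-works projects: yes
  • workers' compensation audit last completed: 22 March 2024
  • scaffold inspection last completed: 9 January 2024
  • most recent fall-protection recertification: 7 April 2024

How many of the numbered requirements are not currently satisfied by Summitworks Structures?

1. scaffold inspection 123 days ago vs limit 120 → not met
2. subcontractor verification log absent → not met
3. OSHA safety training 33 days ago vs limit 30 → not met
4. bonding capacity review 56 days ago vs limit 60 → met
5. fall-protection recertification 34 days ago vs limit 30 → not met
6. licensed crane operators 0 < 3 → not met
7. hazard communication program absent → not met
8. workers' compensation audit 50 days ago vs limit 45 → not met
9. condition 'performs public-works projects' holds; equipment calibration 93 days ago vs limit 90 → not met
Not met: 8 of 9

8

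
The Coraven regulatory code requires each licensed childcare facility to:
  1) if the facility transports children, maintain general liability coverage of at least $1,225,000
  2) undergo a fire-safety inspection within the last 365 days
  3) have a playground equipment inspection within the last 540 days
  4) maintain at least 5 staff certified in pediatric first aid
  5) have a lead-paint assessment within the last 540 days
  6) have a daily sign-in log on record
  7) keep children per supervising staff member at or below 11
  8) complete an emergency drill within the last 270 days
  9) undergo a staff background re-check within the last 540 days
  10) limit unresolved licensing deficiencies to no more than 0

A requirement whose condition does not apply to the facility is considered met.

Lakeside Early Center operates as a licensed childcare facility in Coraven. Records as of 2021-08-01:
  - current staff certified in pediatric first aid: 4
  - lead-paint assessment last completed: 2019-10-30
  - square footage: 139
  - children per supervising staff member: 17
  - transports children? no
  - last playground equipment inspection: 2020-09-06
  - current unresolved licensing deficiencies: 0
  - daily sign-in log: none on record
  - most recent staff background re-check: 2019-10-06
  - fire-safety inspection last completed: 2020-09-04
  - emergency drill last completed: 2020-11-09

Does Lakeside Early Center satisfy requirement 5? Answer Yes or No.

5. lead-paint assessment 641 days ago vs limit 540 → not met

No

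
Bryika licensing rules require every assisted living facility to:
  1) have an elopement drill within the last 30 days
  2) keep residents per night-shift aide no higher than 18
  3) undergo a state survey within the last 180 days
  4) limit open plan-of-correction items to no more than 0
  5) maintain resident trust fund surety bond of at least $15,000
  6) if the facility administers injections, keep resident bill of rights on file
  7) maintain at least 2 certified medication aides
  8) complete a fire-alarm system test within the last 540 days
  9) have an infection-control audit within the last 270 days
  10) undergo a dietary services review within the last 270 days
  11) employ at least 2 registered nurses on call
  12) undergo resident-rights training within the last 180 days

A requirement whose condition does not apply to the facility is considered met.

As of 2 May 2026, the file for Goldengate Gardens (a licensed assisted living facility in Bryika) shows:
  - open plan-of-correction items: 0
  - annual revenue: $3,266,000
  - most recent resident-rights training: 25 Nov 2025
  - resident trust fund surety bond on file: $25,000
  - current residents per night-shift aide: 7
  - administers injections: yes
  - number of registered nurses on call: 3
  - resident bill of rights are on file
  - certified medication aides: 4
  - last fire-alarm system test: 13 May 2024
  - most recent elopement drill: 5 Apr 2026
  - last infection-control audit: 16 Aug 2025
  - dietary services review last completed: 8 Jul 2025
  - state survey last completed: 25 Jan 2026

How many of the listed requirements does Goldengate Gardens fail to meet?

1. elopement drill 27 days ago vs limit 30 → met
2. residents per night-shift aide 7 ≤ 18 → met
3. state survey 97 days ago vs limit 180 → met
4. open plan-of-correction items 0 ≤ 0 → met
5. resident trust fund surety bond $25,000 ≥ $15,000 → met
6. condition 'administers injections' holds; resident bill of rights present → met
7. certified medication aides 4 ≥ 2 → met
8. fire-alarm system test 719 days ago vs limit 540 → not met
9. infection-control audit 259 days ago vs limit 270 → met
10. dietary services review 298 days ago vs limit 270 → not met
11. registered nurses on call 3 ≥ 2 → met
12. resident-rights training 158 days ago vs limit 180 → met
Not met: 2 of 12

2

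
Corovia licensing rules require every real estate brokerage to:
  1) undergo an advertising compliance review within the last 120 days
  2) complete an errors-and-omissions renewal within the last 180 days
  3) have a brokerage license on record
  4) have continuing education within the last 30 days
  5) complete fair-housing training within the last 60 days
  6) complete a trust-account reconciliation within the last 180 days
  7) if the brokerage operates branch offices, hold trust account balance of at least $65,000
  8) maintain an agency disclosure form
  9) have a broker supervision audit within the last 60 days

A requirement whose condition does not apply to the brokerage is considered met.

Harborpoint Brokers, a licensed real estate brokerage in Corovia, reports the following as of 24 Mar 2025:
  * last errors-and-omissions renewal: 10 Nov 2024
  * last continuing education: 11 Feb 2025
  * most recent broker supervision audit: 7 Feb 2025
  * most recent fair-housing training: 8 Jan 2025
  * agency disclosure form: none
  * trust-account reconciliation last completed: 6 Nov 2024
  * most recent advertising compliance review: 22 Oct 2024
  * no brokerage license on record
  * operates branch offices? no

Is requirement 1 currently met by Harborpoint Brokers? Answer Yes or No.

No

1. advertising compliance review 153 days ago vs limit 120 → not met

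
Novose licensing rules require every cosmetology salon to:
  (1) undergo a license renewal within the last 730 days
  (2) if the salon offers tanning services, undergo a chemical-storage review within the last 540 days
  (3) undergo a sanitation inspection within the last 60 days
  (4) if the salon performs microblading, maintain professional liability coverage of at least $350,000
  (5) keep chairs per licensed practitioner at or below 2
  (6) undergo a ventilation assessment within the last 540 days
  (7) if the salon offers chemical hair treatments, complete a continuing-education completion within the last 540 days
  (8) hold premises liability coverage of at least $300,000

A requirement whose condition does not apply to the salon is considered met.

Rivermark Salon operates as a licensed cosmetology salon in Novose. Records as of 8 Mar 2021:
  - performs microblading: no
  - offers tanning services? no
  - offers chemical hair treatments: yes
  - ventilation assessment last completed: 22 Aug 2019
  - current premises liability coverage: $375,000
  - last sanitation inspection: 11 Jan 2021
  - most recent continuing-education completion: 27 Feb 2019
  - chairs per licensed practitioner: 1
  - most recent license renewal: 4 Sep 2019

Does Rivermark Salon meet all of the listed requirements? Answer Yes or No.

1. license renewal 551 days ago vs limit 730 → met
2. condition 'offers tanning services' does not hold → requirement n/a → met
3. sanitation inspection 56 days ago vs limit 60 → met
4. condition 'performs microblading' does not hold → requirement n/a → met
5. chairs per licensed practitioner 1 ≤ 2 → met
6. ventilation assessment 564 days ago vs limit 540 → not met
7. condition 'offers chemical hair treatments' holds; continuing-education completion 740 days ago vs limit 540 → not met
8. premises liability coverage $375,000 ≥ $300,000 → met
Not met: 6, 7

No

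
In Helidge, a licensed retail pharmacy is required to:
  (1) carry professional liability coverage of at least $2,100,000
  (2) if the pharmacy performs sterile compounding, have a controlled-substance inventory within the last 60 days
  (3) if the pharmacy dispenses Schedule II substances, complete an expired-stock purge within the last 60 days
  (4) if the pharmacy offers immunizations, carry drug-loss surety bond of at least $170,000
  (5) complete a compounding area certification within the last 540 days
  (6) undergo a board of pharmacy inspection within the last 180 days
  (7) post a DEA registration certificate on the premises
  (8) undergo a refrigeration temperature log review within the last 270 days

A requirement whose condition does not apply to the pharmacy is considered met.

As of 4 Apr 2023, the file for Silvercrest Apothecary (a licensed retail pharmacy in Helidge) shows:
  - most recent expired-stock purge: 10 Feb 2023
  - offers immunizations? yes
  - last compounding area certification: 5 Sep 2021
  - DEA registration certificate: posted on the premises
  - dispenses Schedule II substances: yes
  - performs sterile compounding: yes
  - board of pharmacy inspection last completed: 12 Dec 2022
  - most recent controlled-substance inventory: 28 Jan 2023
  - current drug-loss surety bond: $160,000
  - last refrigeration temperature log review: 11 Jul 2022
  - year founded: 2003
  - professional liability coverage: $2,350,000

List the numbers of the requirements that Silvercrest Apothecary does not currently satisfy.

1. professional liability coverage $2,350,000 ≥ $2,100,000 → met
2. condition 'performs sterile compounding' holds; controlled-substance inventory 66 days ago vs limit 60 → not met
3. condition 'dispenses Schedule II substances' holds; expired-stock purge 53 days ago vs limit 60 → met
4. condition 'offers immunizations' holds; drug-loss surety bond $160,000 < $170,000 → not met
5. compounding area certification 576 days ago vs limit 540 → not met
6. board of pharmacy inspection 113 days ago vs limit 180 → met
7. DEA registration certificate present → met
8. refrigeration temperature log review 267 days ago vs limit 270 → met
Not met: 2, 4, 5

2, 4, 5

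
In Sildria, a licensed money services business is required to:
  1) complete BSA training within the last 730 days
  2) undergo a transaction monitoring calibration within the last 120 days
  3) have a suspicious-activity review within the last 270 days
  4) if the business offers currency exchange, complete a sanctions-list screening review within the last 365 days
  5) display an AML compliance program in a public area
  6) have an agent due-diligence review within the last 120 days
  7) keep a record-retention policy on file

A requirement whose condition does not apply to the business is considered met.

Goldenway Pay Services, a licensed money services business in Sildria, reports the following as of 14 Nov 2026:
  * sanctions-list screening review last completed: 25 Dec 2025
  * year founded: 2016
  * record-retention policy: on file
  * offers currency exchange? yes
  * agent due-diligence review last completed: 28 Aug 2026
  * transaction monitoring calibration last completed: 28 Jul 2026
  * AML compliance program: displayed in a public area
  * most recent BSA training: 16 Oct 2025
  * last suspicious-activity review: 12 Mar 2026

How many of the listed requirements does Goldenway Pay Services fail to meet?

1. BSA training 394 days ago vs limit 730 → met
2. transaction monitoring calibration 109 days ago vs limit 120 → met
3. suspicious-activity review 247 days ago vs limit 270 → met
4. condition 'offers currency exchange' holds; sanctions-list screening review 324 days ago vs limit 365 → met
5. AML compliance program present → met
6. agent due-diligence review 78 days ago vs limit 120 → met
7. record-retention policy present → met
Not met: 0 of 7

0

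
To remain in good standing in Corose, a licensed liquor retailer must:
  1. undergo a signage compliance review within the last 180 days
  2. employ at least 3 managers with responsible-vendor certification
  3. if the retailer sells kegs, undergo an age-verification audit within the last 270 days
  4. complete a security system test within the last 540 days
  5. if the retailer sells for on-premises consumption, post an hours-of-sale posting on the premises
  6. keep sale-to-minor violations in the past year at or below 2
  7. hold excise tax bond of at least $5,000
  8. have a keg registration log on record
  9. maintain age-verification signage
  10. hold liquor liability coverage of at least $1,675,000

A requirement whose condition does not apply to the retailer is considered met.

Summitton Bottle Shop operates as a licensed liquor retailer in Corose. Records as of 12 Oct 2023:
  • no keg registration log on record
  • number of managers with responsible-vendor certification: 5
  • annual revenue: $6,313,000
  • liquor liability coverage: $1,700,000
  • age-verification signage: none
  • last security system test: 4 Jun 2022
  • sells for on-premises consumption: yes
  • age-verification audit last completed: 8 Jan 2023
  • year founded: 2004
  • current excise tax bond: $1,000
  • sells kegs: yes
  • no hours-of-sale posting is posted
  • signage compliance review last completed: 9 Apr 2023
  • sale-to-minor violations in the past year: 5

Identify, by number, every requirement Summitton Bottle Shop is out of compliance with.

1. signage compliance review 186 days ago vs limit 180 → not met
2. managers with responsible-vendor certification 5 ≥ 3 → met
3. condition 'sells kegs' holds; age-verification audit 277 days ago vs limit 270 → not met
4. security system test 495 days ago vs limit 540 → met
5. condition 'sells for on-premises consumption' holds; hours-of-sale posting absent → not met
6. sale-to-minor violations in the past year 5 > 2 → not met
7. excise tax bond $1,000 < $5,000 → not met
8. keg registration log absent → not met
9. age-verification signage absent → not met
10. liquor liability coverage $1,700,000 ≥ $1,675,000 → met
Not met: 1, 3, 5, 6, 7, 8, 9

1, 3, 5, 6, 7, 8, 9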